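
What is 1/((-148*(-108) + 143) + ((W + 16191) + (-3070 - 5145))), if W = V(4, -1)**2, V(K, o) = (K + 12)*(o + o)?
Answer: 1/25127 ≈ 3.9798e-5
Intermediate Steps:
V(K, o) = 2*o*(12 + K) (V(K, o) = (12 + K)*(2*o) = 2*o*(12 + K))
W = 1024 (W = (2*(-1)*(12 + 4))**2 = (2*(-1)*16)**2 = (-32)**2 = 1024)
1/((-148*(-108) + 143) + ((W + 16191) + (-3070 - 5145))) = 1/((-148*(-108) + 143) + ((1024 + 16191) + (-3070 - 5145))) = 1/((15984 + 143) + (17215 - 8215)) = 1/(16127 + 9000) = 1/25127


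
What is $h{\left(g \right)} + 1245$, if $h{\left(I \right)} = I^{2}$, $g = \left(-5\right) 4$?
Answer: $1645$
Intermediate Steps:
$g = -20$
$h{\left(g \right)} + 1245 = \left(-20\right)^{2} + 1245 = 400 + 1245 = 1645$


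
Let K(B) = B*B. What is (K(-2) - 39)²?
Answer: 1225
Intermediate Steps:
K(B) = B²
(K(-2) - 39)² = ((-2)² - 39)² = (4 - 39)² = (-35)² = 1225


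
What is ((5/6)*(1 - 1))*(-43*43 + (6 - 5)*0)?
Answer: 0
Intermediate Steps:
((5/6)*(1 - 1))*(-43*43 + (6 - 5)*0) = ((5*(1/6))*0)*(-1849 + 1*0) = ((5/6)*0)*(-1849 + 0) = 0*(-1849) = 0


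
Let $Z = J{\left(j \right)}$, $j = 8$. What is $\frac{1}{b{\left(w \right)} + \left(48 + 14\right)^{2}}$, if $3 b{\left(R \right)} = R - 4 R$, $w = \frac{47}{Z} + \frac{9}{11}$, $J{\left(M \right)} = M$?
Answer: $\frac{88}{337683} \approx 0.0002606$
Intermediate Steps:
$Z = 8$
$w = \frac{589}{88}$ ($w = \frac{47}{8} + \frac{9}{11} = \frac{589}{88} \approx 6.6932$)
$b{\left(R \right)} = - R$ ($b{\left(R \right)} = \frac{R - 4 R}{3} = \frac{\left(-3\right) R}{3} = - R$)
$\frac{1}{b{\left(w \right)} + \left(48 + 14\right)^{2}} = \frac{1}{\left(-1\right) \frac{589}{88} + \left(48 + 14\right)^{2}} = \frac{1}{- \frac{589}{88} + 62^{2}} = \frac{1}{- \frac{589}{88} + 3844} = \frac{1}{\frac{337683}{88}} = \frac{88}{337683}$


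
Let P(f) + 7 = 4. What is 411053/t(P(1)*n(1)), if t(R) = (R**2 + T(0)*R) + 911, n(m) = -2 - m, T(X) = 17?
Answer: 411053/1145 ≈ 359.00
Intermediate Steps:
P(f) = -3 (P(f) = -7 + 4 = -3)
t(R) = 911 + R**2 + 17*R (t(R) = (R**2 + 17*R) + 911 = 911 + R**2 + 17*R)
411053/t(P(1)*n(1)) = 411053/(911 + (-3*(-2 - 1*1))**2 + 17*(-3*(-2 - 1*1))) = 411053/(911 + (-3*(-2 - 1))**2 + 17*(-3*(-2 - 1))) = 411053/(911 + (-3*(-3))**2 + 17*(-3*(-3))) = 411053/(911 + 9**2 + 17*9) = 411053/(911 + 81 + 153) = 411053/1145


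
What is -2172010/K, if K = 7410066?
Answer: -1086005/3705033 ≈ -0.29312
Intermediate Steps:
-2172010/K = -2172010/7410066 = -2172010*1/7410066 = -1086005/3705033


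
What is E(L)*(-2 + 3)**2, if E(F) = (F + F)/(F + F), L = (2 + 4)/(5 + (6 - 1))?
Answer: 1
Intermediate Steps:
L = 3/5 (L = 6/(5 + 5) = 6/10 = 6*(1/10) = 3/5 ≈ 0.60000)
E(F) = 1 (E(F) = (2*F)/((2*F)) = (2*F)*(1/(2*F)) = 1)
E(L)*(-2 + 3)**2 = 1*(-2 + 3)**2 = 1*1**2 = 1*1 = 1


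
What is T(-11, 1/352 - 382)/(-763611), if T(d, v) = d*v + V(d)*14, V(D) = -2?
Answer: -133567/24435552 ≈ -0.0054661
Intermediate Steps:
T(d, v) = -28 + d*v (T(d, v) = d*v - 2*14 = d*v - 28 = -28 + d*v)
T(-11, 1/352 - 382)/(-763611) = (-28 - 11*(1/352 - 382))/(-763611) = (-28 - 11*(1/352 - 382))*(-1/763611) = (-28 - 11*(-134463/352))*(-1/763611) = (-28 + 134463/32)*(-1/763611) = (133567/32)*(-1/763611) = -133567/24435552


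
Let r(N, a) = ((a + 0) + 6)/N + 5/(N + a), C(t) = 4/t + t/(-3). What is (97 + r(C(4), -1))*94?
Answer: 14711/2 ≈ 7355.5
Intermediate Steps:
C(t) = 4/t - t/3 (C(t) = 4/t + t*(-⅓) = 4/t - t/3)
r(N, a) = 5/(N + a) + (6 + a)/N (r(N, a) = (a + 6)/N + 5/(N + a) = (6 + a)/N + 5/(N + a) = 5/(N + a) + (6 + a)/N)
(97 + r(C(4), -1))*94 = (97 + ((-1)² + 6*(-1) + 11*(4/4 - ⅓*4) + (4/4 - ⅓*4)*(-1))/((4/4 - ⅓*4)*((4/4 - ⅓*4) - 1)))*94 = (97 + (1 - 6 + 11*(4*(¼) - 4/3) + (4*(¼) - 4/3)*(-1))/((4*(¼) - 4/3)*((4*(¼) - 4/3) - 1)))*94 = (97 + (1 - 6 + 11*(1 - 4/3) + (1 - 4/3)*(-1))/((1 - 4/3)*((1 - 4/3) - 1)))*94 = (97 + (1 - 6 + 11*(-⅓) - ⅓*(-1))/((-⅓)*(-⅓ - 1)))*94 = (97 - 3*(1 - 6 - 11/3 + ⅓)/(-4/3))*94 = (97 - 3*(-¾)*(-25/3))*94 = (97 - 75/4)*94 = (313/4)*94 = 14711/2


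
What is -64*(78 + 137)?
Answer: -13760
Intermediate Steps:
-64*(78 + 137) = -64*215 = -13760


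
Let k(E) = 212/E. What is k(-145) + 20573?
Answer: 2982873/145 ≈ 20572.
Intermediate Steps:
k(-145) + 20573 = 212/(-145) + 20573 = 212*(-1/145) + 20573 = -212/145 + 20573 = 2982873/145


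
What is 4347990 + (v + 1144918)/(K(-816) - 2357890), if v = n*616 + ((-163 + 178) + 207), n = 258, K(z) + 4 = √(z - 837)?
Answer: 24173360908738090318/5559664116889 - 1304068*I*√1653/5559664116889 ≈ 4.348e+6 - 9.5365e-6*I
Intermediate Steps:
K(z) = -4 + √(-837 + z) (K(z) = -4 + √(z - 837) = -4 + √(-837 + z))
v = 159150 (v = 258*616 + ((-163 + 178) + 207) = 158928 + (15 + 207) = 158928 + 222 = 159150)
4347990 + (v + 1144918)/(K(-816) - 2357890) = 4347990 + (159150 + 1144918)/((-4 + √(-837 - 816)) - 2357890) = 4347990 + 1304068/((-4 + √(-1653)) - 2357890) = 4347990 + 1304068/((-4 + I*√1653) - 2357890) = 4347990 + 1304068/(-2357894 + I*√1653)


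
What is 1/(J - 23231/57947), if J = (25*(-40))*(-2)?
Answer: 57947/115870769 ≈ 0.00050010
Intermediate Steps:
J = 2000 (J = -1000*(-2) = 2000)
1/(J - 23231/57947) = 1/(2000 - 23231/57947) = 1/(115870769/57947) = 57947/115870769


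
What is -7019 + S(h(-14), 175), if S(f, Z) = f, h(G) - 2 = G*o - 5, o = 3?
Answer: -7064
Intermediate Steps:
h(G) = -3 + 3*G (h(G) = 2 + (G*3 - 5) = 2 + (3*G - 5) = 2 + (-5 + 3*G) = -3 + 3*G)
-7019 + S(h(-14), 175) = -7019 + (-3 + 3*(-14)) = -7019 + (-3 - 42) = -7019 - 45 = -7064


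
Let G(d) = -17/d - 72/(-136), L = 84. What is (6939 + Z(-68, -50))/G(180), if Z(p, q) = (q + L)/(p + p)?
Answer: 21232575/1331 ≈ 15952.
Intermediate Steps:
Z(p, q) = (84 + q)/(2*p) (Z(p, q) = (q + 84)/(p + p) = (84 + q)/((2*p)) = (84 + q)*(1/(2*p)) = (84 + q)/(2*p))
G(d) = 9/17 - 17/d (G(d) = -17/d - 72*(-1/136) = -17/d + 9/17 = 9/17 - 17/d)
(6939 + Z(-68, -50))/G(180) = (6939 + (½)*(84 - 50)/(-68))/(9/17 - 17/180) = (6939 + (½)*(-1/68)*34)/(9/17 - 17*1/180) = (6939 - ¼)/(9/17 - 17/180) = 27755/(4*(1331/3060)) = (27755/4)*(3060/1331) = 21232575/1331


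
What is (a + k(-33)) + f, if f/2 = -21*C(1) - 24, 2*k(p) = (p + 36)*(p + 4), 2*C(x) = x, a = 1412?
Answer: 2599/2 ≈ 1299.5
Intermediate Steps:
C(x) = x/2
k(p) = (4 + p)*(36 + p)/2 (k(p) = ((p + 36)*(p + 4))/2 = ((36 + p)*(4 + p))/2 = ((4 + p)*(36 + p))/2 = (4 + p)*(36 + p)/2)
f = -69 (f = 2*(-21/2 - 24) = 2*(-69/2) = -69)
(a + k(-33)) + f = (1412 + (72 + (½)*(-33)² + 20*(-33))) - 69 = (1412 + (72 + (½)*1089 - 660)) - 69 = (1412 + (72 + 1089/2 - 660)) - 69 = (1412 - 87/2) - 69 = 2737/2 - 69 = 2599/2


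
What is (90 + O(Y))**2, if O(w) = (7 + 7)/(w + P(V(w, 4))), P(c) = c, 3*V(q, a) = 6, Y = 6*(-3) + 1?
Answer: 1784896/225 ≈ 7932.9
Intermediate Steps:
Y = -17 (Y = -18 + 1 = -17)
V(q, a) = 2 (V(q, a) = (1/3)*6 = 2)
O(w) = 14/(2 + w) (O(w) = (7 + 7)/(w + 2) = 14/(2 + w))
(90 + O(Y))**2 = (90 + 14/(2 - 17))**2 = (90 + 14/(-15))**2 = (90 + 14*(-1/15))**2 = (90 - 14/15)**2 = (1336/15)**2 = 1784896/225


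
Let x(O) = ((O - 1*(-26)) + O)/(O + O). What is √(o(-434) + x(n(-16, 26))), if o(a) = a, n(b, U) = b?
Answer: I*√6941/4 ≈ 20.828*I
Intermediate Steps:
x(O) = (26 + 2*O)/(2*O) (x(O) = ((O + 26) + O)/((2*O)) = ((26 + O) + O)*(1/(2*O)) = (26 + 2*O)*(1/(2*O)) = (26 + 2*O)/(2*O))
√(o(-434) + x(n(-16, 26))) = √(-434 + (13 - 16)/(-16)) = √(-434 - 1/16*(-3)) = √(-434 + 3/16) = √(-6941/16) = I*√6941/4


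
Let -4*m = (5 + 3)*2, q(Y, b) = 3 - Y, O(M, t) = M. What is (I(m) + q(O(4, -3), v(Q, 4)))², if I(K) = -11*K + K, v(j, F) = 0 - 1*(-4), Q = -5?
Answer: 1521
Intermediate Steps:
v(j, F) = 4 (v(j, F) = 0 + 4 = 4)
m = -4 (m = -(5 + 3)*2/4 = -2*2 = -¼*16 = -4)
I(K) = -10*K
(I(m) + q(O(4, -3), v(Q, 4)))² = (-10*(-4) + (3 - 1*4))² = (40 + (3 - 4))² = (40 - 1)² = 39² = 1521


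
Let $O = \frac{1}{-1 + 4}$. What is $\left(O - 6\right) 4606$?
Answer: $- \frac{78302}{3} \approx -26101.0$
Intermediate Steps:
$O = \frac{1}{3} \approx 0.33333$
$\left(O - 6\right) 4606 = \left(\frac{1}{3} - 6\right) 4606 = \left(- \frac{17}{3}\right) 4606 = - \frac{78302}{3}$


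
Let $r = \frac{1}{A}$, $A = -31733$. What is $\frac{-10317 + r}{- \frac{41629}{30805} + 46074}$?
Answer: $- \frac{10085229296410}{45037629571753} \approx -0.22393$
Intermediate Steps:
$r = - \frac{1}{31733}$ ($r = \frac{1}{-31733} = - \frac{1}{31733} \approx -3.1513 \cdot 10^{-5}$)
$\frac{-10317 + r}{- \frac{41629}{30805} + 46074} = \frac{-10317 - \frac{1}{31733}}{- \frac{41629}{30805} + 46074} = - \frac{327389362}{31733 \left(\left(-41629\right) \frac{1}{30805} + 46074\right)} = - \frac{327389362}{31733 \left(- \frac{41629}{30805} + 46074\right)} = - \frac{327389362}{31733 \cdot \frac{1419267941}{30805}} = \left(- \frac{327389362}{31733}\right) \frac{30805}{1419267941} = - \frac{10085229296410}{45037629571753}$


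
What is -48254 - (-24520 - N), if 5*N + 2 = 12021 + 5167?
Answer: -101484/5 ≈ -20297.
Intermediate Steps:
N = 17186/5 (N = -⅖ + (12021 + 5167)/5 = -⅖ + (⅕)*17188 = -⅖ + 17188/5 = 17186/5 ≈ 3437.2)
-48254 - (-24520 - N) = -48254 - (-24520 - 1*17186/5) = -48254 - (-24520 - 17186/5) = -48254 - 1*(-139786/5) = -48254 + 139786/5 = -101484/5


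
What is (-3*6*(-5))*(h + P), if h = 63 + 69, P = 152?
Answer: 25560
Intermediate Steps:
h = 132
(-3*6*(-5))*(h + P) = (-3*6*(-5))*(132 + 152) = -18*(-5)*284 = 90*284 = 25560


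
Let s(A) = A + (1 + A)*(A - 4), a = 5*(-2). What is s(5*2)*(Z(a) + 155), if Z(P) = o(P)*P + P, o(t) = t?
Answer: 18620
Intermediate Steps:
a = -10
s(A) = A + (1 + A)*(-4 + A)
Z(P) = P + P² (Z(P) = P*P + P = P² + P = P + P²)
s(5*2)*(Z(a) + 155) = (-4 + (5*2)² - 10*2)*(-10*(1 - 10) + 155) = (-4 + 10² - 2*10)*(-10*(-9) + 155) = (-4 + 100 - 20)*(90 + 155) = 76*245 = 18620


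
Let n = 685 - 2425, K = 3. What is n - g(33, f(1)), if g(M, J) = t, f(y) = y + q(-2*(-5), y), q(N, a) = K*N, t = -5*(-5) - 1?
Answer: -1764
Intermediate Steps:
n = -1740
t = 24 (t = 25 - 1 = 24)
q(N, a) = 3*N
f(y) = 30 + y (f(y) = y + 3*(-2*(-5)) = y + 3*10 = y + 30 = 30 + y)
g(M, J) = 24
n - g(33, f(1)) = -1740 - 1*24 = -1740 - 24 = -1764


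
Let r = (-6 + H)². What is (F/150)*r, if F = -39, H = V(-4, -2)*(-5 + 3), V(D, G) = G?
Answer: -26/25 ≈ -1.0400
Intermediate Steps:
H = 4 (H = -2*(-5 + 3) = -2*(-2) = 4)
r = 4 (r = (-6 + 4)² = (-2)² = 4)
(F/150)*r = -39/150*4 = -39*1/150*4 = -13/50*4 = -26/25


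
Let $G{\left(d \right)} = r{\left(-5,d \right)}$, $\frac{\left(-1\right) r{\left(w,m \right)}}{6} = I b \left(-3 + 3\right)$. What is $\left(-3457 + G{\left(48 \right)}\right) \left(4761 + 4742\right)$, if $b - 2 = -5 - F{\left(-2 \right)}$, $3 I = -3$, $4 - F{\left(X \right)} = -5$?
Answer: $-32851871$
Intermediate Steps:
$F{\left(X \right)} = 9$ ($F{\left(X \right)} = 4 - -5 = 4 + 5 = 9$)
$I = -1$ ($I = \frac{1}{3} \left(-3\right) = -1$)
$b = -12$ ($b = 2 - 14 = -12$)
$r{\left(w,m \right)} = 0$ ($r{\left(w,m \right)} = - 6 \left(-1\right) \left(-12\right) \left(-3 + 3\right) = - 6 \cdot 12 \cdot 0 = \left(-6\right) 0 = 0$)
$G{\left(d \right)} = 0$
$\left(-3457 + G{\left(48 \right)}\right) \left(4761 + 4742\right) = \left(-3457 + 0\right) \left(4761 + 4742\right) = \left(-3457\right) 9503 = -32851871$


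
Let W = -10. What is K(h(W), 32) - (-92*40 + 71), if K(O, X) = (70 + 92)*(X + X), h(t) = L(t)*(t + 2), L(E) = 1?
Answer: 13977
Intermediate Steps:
h(t) = 2 + t (h(t) = 1*(t + 2) = 1*(2 + t) = 2 + t)
K(O, X) = 324*X (K(O, X) = 162*(2*X) = 324*X)
K(h(W), 32) - (-92*40 + 71) = 324*32 - (-92*40 + 71) = 10368 - (-3680 + 71) = 10368 - 1*(-3609) = 10368 + 3609 = 13977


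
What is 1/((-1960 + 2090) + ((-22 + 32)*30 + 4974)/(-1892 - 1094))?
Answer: 1493/191453 ≈ 0.0077983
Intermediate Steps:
1/((-1960 + 2090) + ((-22 + 32)*30 + 4974)/(-1892 - 1094)) = 1/(130 + (10*30 + 4974)/(-2986)) = 1/(130 + (300 + 4974)*(-1/2986)) = 1/(130 + 5274*(-1/2986)) = 1/(130 - 2637/1493) = 1/(191453/1493) = 1493/191453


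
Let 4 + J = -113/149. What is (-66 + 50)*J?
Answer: 11344/149 ≈ 76.134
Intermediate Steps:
J = -709/149 (J = -4 - 113/149 = -709/149 ≈ -4.7584)
(-66 + 50)*J = (-66 + 50)*(-709/149) = -16*(-709/149) = 11344/149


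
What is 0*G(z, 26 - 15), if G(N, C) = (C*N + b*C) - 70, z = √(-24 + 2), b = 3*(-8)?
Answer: 0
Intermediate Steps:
b = -24
z = I*√22 (z = √(-22) = I*√22 ≈ 4.6904*I)
G(N, C) = -70 - 24*C + C*N (G(N, C) = (C*N - 24*C) - 70 = (-24*C + C*N) - 70 = -70 - 24*C + C*N)
0*G(z, 26 - 15) = 0*(-70 - 24*(26 - 15) + (26 - 15)*(I*√22)) = 0*(-70 - 24*11 + 11*(I*√22)) = 0*(-70 - 264 + 11*I*√22) = 0*(-334 + 11*I*√22) = 0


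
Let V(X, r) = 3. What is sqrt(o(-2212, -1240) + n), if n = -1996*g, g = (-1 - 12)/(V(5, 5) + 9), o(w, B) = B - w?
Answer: sqrt(28209)/3 ≈ 55.985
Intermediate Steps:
g = -13/12 (g = (-1 - 12)/(3 + 9) = -13/12 ≈ -1.0833)
n = 6487/3 (n = -1996*(-13/12) = 6487/3 ≈ 2162.3)
sqrt(o(-2212, -1240) + n) = sqrt((-1240 - 1*(-2212)) + 6487/3) = sqrt((-1240 + 2212) + 6487/3) = sqrt(972 + 6487/3) = sqrt(9403/3) = sqrt(28209)/3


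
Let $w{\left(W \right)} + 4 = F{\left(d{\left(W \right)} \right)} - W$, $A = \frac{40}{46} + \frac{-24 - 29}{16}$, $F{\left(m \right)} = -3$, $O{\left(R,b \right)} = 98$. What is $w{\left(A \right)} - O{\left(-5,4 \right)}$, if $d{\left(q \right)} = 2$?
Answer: $- \frac{37741}{368} \approx -102.56$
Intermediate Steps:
$A = - \frac{899}{368}$ ($A = 40 \cdot \frac{1}{46} - \frac{53}{16} = \frac{20}{23} - \frac{53}{16} = - \frac{899}{368} \approx -2.4429$)
$w{\left(W \right)} = -7 - W$ ($w{\left(W \right)} = -4 - \left(3 + W\right) = -7 - W$)
$w{\left(A \right)} - O{\left(-5,4 \right)} = \left(-7 - - \frac{899}{368}\right) - 98 = \left(-7 + \frac{899}{368}\right) - 98 = - \frac{1677}{368} - 98 = - \frac{37741}{368}$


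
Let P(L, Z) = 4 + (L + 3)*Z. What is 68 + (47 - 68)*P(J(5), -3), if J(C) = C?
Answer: 488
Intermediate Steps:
P(L, Z) = 4 + Z*(3 + L) (P(L, Z) = 4 + (3 + L)*Z = 4 + Z*(3 + L))
68 + (47 - 68)*P(J(5), -3) = 68 + (47 - 68)*(4 + 3*(-3) + 5*(-3)) = 68 - 21*(4 - 9 - 15) = 68 - 21*(-20) = 68 + 420 = 488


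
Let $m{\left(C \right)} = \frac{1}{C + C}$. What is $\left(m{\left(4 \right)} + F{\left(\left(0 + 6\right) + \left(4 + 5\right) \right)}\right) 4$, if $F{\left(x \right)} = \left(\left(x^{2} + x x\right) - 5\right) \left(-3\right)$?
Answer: $- \frac{10679}{2} \approx -5339.5$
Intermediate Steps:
$F{\left(x \right)} = 15 - 6 x^{2}$ ($F{\left(x \right)} = \left(\left(x^{2} + x^{2}\right) - 5\right) \left(-3\right) = \left(2 x^{2} - 5\right) \left(-3\right) = \left(-5 + 2 x^{2}\right) \left(-3\right) = 15 - 6 x^{2}$)
$m{\left(C \right)} = \frac{1}{2 C}$
$\left(m{\left(4 \right)} + F{\left(\left(0 + 6\right) + \left(4 + 5\right) \right)}\right) 4 = \left(\frac{1}{2 \cdot 4} + \left(15 - 6 \left(\left(0 + 6\right) + \left(4 + 5\right)\right)^{2}\right)\right) 4 = \left(\frac{1}{2} \cdot \frac{1}{4} + \left(15 - 6 \left(6 + 9\right)^{2}\right)\right) 4 = \left(\frac{1}{8} + \left(15 - 6 \cdot 15^{2}\right)\right) 4 = \left(\frac{1}{8} + \left(15 - 1350\right)\right) 4 = \left(\frac{1}{8} - 1335\right) 4 = \left(- \frac{10679}{8}\right) 4 = - \frac{10679}{2}$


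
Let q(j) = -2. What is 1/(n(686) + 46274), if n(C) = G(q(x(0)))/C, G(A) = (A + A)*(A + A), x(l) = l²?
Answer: 343/15871990 ≈ 2.1610e-5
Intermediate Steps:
G(A) = 4*A² (G(A) = (2*A)*(2*A) = 4*A²)
n(C) = 16/C (n(C) = (4*(-2)²)/C = (4*4)/C = 16/C)
1/(n(686) + 46274) = 1/(16/686 + 46274) = 1/(16*(1/686) + 46274) = 1/(8/343 + 46274) = 1/(15871990/343) = 343/15871990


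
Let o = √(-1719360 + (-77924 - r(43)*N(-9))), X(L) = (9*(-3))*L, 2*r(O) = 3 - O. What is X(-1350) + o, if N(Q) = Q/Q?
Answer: 36450 + 12*I*√12481 ≈ 36450.0 + 1340.6*I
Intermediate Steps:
N(Q) = 1
r(O) = 3/2 - O/2 (r(O) = (3 - O)/2 = 3/2 - O/2)
X(L) = -27*L
o = 12*I*√12481 (o = √(-1719360 + (-77924 - (3/2 - ½*43))) = √(-1719360 + (-77924 - (3/2 - 43/2))) = √(-1719360 + (-77924 - (-20))) = √(-1719360 + (-77924 - 1*(-20))) = √(-1719360 + (-77924 + 20)) = √(-1719360 - 77904) = √(-1797264) = 12*I*√12481 ≈ 1340.6*I)
X(-1350) + o = -27*(-1350) + 12*I*√12481 = 36450 + 12*I*√12481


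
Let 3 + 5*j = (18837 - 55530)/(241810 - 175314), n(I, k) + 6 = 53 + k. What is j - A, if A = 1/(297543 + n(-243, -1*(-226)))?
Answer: -8792351647/12377232960 ≈ -0.71037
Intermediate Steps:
n(I, k) = 47 + k (n(I, k) = -6 + (53 + k) = 47 + k)
A = 1/297816 (A = 1/(297543 + (47 - 1*(-226))) = 1/(297543 + (47 + 226)) = 1/(297543 + 273) = 1/297816 ≈ 3.3578e-6)
j = -236181/332480 (j = -⅗ + ((18837 - 55530)/(241810 - 175314))/5 = -⅗ + (-36693/66496)/5 = -⅗ + (-36693*1/66496)/5 = -⅗ + (⅕)*(-36693/66496) = -⅗ - 36693/332480 = -236181/332480 ≈ -0.71036)
j - A = -236181/332480 - 1*1/297816 = -236181/332480 - 1/297816 = -8792351647/12377232960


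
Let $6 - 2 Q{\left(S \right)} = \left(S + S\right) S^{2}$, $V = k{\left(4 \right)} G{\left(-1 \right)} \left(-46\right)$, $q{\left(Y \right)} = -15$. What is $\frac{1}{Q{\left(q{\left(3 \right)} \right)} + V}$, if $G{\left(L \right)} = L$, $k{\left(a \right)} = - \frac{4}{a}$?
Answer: $\frac{1}{3332} \approx 0.00030012$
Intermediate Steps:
$V = -46$ ($V = - \frac{4}{4} \left(-1\right) \left(-46\right) = \left(-4\right) \frac{1}{4} \left(-1\right) \left(-46\right) = \left(-1\right) \left(-1\right) \left(-46\right) = 1 \left(-46\right) = -46$)
$Q{\left(S \right)} = 3 - S^{3}$ ($Q{\left(S \right)} = 3 - \frac{\left(S + S\right) S^{2}}{2} = 3 - \frac{2 S S^{2}}{2} = 3 - \frac{2 S^{3}}{2} = 3 - S^{3}$)
$\frac{1}{Q{\left(q{\left(3 \right)} \right)} + V} = \frac{1}{\left(3 - \left(-15\right)^{3}\right) - 46} = \frac{1}{\left(3 - -3375\right) - 46} = \frac{1}{\left(3 + 3375\right) - 46} = \frac{1}{3378 - 46} = \frac{1}{3332}$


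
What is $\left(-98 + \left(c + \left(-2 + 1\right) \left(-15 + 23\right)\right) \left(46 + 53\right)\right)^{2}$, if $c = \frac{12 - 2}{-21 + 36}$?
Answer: $678976$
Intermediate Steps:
$c = \frac{2}{3}$ ($c = \frac{10}{15} = 10 \cdot \frac{1}{15} = \frac{2}{3} \approx 0.66667$)
$\left(-98 + \left(c + \left(-2 + 1\right) \left(-15 + 23\right)\right) \left(46 + 53\right)\right)^{2} = \left(-98 + \left(\frac{2}{3} + \left(-2 + 1\right) \left(-15 + 23\right)\right) \left(46 + 53\right)\right)^{2} = \left(-98 + \left(\frac{2}{3} - 8\right) 99\right)^{2} = \left(-98 - 726\right)^{2} = \left(-824\right)^{2} = 678976$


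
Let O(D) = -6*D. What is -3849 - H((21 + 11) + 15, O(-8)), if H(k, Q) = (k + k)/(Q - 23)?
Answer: -96319/25 ≈ -3852.8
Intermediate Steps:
H(k, Q) = 2*k/(-23 + Q) (H(k, Q) = (2*k)/(-23 + Q) = 2*k/(-23 + Q))
-3849 - H((21 + 11) + 15, O(-8)) = -3849 - 2*((21 + 11) + 15)/(-23 - 6*(-8)) = -3849 - 2*(32 + 15)/(-23 + 48) = -3849 - 2*47/25 = -3849 - 1*94/25 = -3849 - 94/25 = -96319/25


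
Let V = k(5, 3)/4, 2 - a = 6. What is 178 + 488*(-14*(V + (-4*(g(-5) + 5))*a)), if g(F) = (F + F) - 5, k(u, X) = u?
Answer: 1084758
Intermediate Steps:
a = -4 (a = 2 - 1*6 = 2 - 6 = -4)
V = 5/4 ≈ 1.2500
g(F) = -5 + 2*F (g(F) = 2*F - 5 = -5 + 2*F)
178 + 488*(-14*(V + (-4*(g(-5) + 5))*a)) = 178 + 488*(-14*(5/4 - 4*((-5 + 2*(-5)) + 5)*(-4))) = 178 + 488*(-14*(5/4 - 4*((-5 - 10) + 5)*(-4))) = 178 + 488*(-14*(5/4 - 4*(-15 + 5)*(-4))) = 178 + 488*(-14*(5/4 - 4*(-10)*(-4))) = 178 + 488*(-14*(5/4 + 40*(-4))) = 178 + 488*(-14*(5/4 - 160)) = 178 + 488*(-14*(-635/4)) = 178 + 488*(4445/2) = 178 + 1084580 = 1084758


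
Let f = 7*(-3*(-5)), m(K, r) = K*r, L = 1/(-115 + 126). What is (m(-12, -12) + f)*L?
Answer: 249/11 ≈ 22.636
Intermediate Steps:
L = 1/11 ≈ 0.090909
f = 105 (f = 7*15 = 105)
(m(-12, -12) + f)*L = (-12*(-12) + 105)*(1/11) = (144 + 105)*(1/11) = 249*(1/11) = 249/11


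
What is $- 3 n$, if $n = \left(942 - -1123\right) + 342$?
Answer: $-7221$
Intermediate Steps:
$n = 2407$ ($n = \left(942 + 1123\right) + 342 = 2065 + 342 = 2407$)
$- 3 n = \left(-3\right) 2407 = -7221$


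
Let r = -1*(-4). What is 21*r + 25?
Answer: 109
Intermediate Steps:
r = 4
21*r + 25 = 21*4 + 25 = 84 + 25 = 109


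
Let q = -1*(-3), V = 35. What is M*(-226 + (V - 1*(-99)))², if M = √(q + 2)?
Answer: 8464*√5 ≈ 18926.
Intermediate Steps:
q = 3
M = √5 (M = √(3 + 2) = √5 ≈ 2.2361)
M*(-226 + (V - 1*(-99)))² = √5*(-226 + (35 - 1*(-99)))² = √5*(-226 + (35 + 99))² = √5*(-226 + 134)² = √5*(-92)² = √5*8464 = 8464*√5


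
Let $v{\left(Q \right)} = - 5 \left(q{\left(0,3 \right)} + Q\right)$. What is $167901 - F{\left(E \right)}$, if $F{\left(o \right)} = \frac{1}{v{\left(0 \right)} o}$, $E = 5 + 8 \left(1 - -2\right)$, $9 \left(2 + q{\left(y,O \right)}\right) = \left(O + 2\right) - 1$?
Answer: $\frac{340839021}{2030} \approx 1.679 \cdot 10^{5}$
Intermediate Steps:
$q{\left(y,O \right)} = - \frac{17}{9} + \frac{O}{9}$ ($q{\left(y,O \right)} = -2 + \frac{\left(O + 2\right) - 1}{9} = -2 + \frac{\left(2 + O\right) - 1}{9} = -2 + \frac{1 + O}{9} = -2 + \left(\frac{1}{9} + \frac{O}{9}\right) = - \frac{17}{9} + \frac{O}{9}$)
$v{\left(Q \right)} = \frac{70}{9} - 5 Q$ ($v{\left(Q \right)} = - 5 \left(\left(- \frac{17}{9} + \frac{1}{9} \cdot 3\right) + Q\right) = - 5 \left(\left(- \frac{17}{9} + \frac{1}{3}\right) + Q\right) = - 5 \left(- \frac{14}{9} + Q\right) = \frac{70}{9} - 5 Q$)
$E = 29$ ($E = 5 + 8 \left(1 + 2\right) = 5 + 8 \cdot 3 = 5 + 24 = 29$)
$F{\left(o \right)} = \frac{9}{70 o}$ ($F{\left(o \right)} = \frac{1}{\left(\frac{70}{9} - 0\right) o} = \frac{1}{\left(\frac{70}{9} + 0\right) o} = \frac{1}{\frac{70}{9} o} = \frac{9}{70 o}$)
$167901 - F{\left(E \right)} = 167901 - \frac{9}{70 \cdot 29} = 167901 - \frac{9}{70} \cdot \frac{1}{29} = 167901 - \frac{9}{2030} = \frac{340839021}{2030}$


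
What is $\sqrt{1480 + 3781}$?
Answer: $\sqrt{5261} \approx 72.533$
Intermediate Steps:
$\sqrt{1480 + 3781} = \sqrt{5261}$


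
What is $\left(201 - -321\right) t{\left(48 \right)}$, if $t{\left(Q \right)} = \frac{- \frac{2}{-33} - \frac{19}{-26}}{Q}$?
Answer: $\frac{19691}{2288} \approx 8.6062$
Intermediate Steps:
$t{\left(Q \right)} = \frac{679}{858 Q}$ ($t{\left(Q \right)} = \frac{\left(-2\right) \left(- \frac{1}{33}\right) - - \frac{19}{26}}{Q} = \frac{\frac{2}{33} + \frac{19}{26}}{Q} = \frac{679}{858 Q}$)
$\left(201 - -321\right) t{\left(48 \right)} = \left(201 - -321\right) \frac{679}{858 \cdot 48} = \left(201 + 321\right) \frac{679}{858} \cdot \frac{1}{48} = 522 \cdot \frac{679}{41184} = \frac{19691}{2288}$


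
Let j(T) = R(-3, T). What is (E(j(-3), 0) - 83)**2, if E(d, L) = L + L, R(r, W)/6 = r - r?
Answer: 6889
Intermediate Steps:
R(r, W) = 0 (R(r, W) = 6*(r - r) = 6*0 = 0)
j(T) = 0
E(d, L) = 2*L
(E(j(-3), 0) - 83)**2 = (2*0 - 83)**2 = (0 - 83)**2 = (-83)**2 = 6889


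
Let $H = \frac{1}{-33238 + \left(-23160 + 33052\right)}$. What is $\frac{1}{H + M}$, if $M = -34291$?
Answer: $- \frac{23346}{800557687} \approx -2.9162 \cdot 10^{-5}$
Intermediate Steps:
$H = - \frac{1}{23346}$ ($H = \frac{1}{-33238 + 9892} = \frac{1}{-23346} = - \frac{1}{23346} \approx -4.2834 \cdot 10^{-5}$)
$\frac{1}{H + M} = \frac{1}{- \frac{1}{23346} - 34291} = \frac{1}{- \frac{800557687}{23346}} = - \frac{23346}{800557687}$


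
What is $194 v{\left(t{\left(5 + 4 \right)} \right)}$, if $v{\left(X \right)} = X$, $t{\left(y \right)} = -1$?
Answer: $-194$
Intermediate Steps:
$194 v{\left(t{\left(5 + 4 \right)} \right)} = 194 \left(-1\right) = -194$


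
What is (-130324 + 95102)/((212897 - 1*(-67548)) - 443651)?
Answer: 17611/81603 ≈ 0.21581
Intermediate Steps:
(-130324 + 95102)/((212897 - 1*(-67548)) - 443651) = -35222/((212897 + 67548) - 443651) = -35222/(280445 - 443651) = -35222/(-163206) = -35222*(-1/163206) = 17611/81603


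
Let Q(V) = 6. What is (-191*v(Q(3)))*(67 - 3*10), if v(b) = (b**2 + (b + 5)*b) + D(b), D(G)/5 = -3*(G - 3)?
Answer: -402819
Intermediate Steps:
D(G) = 45 - 15*G (D(G) = 5*(-3*(G - 3)) = 5*(-3*(-3 + G)) = 5*(9 - 3*G) = 45 - 15*G)
v(b) = 45 + b**2 - 15*b + b*(5 + b) (v(b) = (b**2 + (b + 5)*b) + (45 - 15*b) = (b**2 + (5 + b)*b) + (45 - 15*b) = (b**2 + b*(5 + b)) + (45 - 15*b) = 45 + b**2 - 15*b + b*(5 + b))
(-191*v(Q(3)))*(67 - 3*10) = (-191*(45 - 10*6 + 2*6**2))*(67 - 3*10) = (-191*(45 - 60 + 2*36))*(67 - 30) = -191*(45 - 60 + 72)*37 = -191*57*37 = -10887*37 = -402819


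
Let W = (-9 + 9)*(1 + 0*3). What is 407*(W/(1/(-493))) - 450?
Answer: -450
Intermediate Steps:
W = 0 (W = 0*(1 + 0) = 0*1 = 0)
407*(W/(1/(-493))) - 450 = 407*(0/(1/(-493))) - 450 = 407*(0/(-1/493)) - 450 = 407*(0*(-493)) - 450 = 407*0 - 450 = 0 - 450 = -450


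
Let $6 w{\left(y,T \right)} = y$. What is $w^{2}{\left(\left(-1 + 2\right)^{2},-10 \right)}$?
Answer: $\frac{1}{36} \approx 0.027778$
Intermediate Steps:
$w{\left(y,T \right)} = \frac{y}{6}$
$w^{2}{\left(\left(-1 + 2\right)^{2},-10 \right)} = \left(\frac{\left(-1 + 2\right)^{2}}{6}\right)^{2} = \left(\frac{1^{2}}{6}\right)^{2} = \left(\frac{1}{6} \cdot 1\right)^{2} = \left(\frac{1}{6}\right)^{2} = \frac{1}{36}$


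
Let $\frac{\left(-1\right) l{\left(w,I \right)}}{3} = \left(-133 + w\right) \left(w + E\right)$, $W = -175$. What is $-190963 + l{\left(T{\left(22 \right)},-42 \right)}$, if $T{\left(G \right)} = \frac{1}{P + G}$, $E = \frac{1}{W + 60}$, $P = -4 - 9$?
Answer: $- \frac{25774493}{135} \approx -1.9092 \cdot 10^{5}$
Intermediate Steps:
$P = -13$ ($P = -4 - 9 = -13$)
$E = - \frac{1}{115}$ ($E = \frac{1}{-175 + 60} = \frac{1}{-115} = - \frac{1}{115} \approx -0.0086956$)
$T{\left(G \right)} = \frac{1}{-13 + G}$
$l{\left(w,I \right)} = - 3 \left(-133 + w\right) \left(- \frac{1}{115} + w\right)$ ($l{\left(w,I \right)} = - 3 \left(-133 + w\right) \left(w - \frac{1}{115}\right) = - 3 \left(-133 + w\right) \left(- \frac{1}{115} + w\right)$)
$-190963 + l{\left(T{\left(22 \right)},-42 \right)} = -190963 - \left(\frac{399}{115} + \frac{3}{\left(-13 + 22\right)^{2}} - \frac{45888}{115 \left(-13 + 22\right)}\right) = -190963 - \left(\frac{399}{115} - \frac{15296}{345} + \frac{1}{27}\right) = -190963 - \left(- \frac{613}{15} + \frac{1}{27}\right) = -190963 - - \frac{5512}{135} = -190963 + \frac{5512}{135} = - \frac{25774493}{135}$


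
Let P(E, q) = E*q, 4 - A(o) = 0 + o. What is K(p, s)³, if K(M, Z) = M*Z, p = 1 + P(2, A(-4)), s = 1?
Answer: 4913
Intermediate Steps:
A(o) = 4 - o (A(o) = 4 - (0 + o) = 4 - o)
p = 17 (p = 1 + 2*(4 - 1*(-4)) = 1 + 2*(4 + 4) = 1 + 2*8 = 1 + 16 = 17)
K(p, s)³ = (17*1)³ = 17³ = 4913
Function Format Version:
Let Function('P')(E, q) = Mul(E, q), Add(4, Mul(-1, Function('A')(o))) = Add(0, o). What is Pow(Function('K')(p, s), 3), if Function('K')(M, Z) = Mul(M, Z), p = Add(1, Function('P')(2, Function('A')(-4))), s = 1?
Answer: 4913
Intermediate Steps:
Function('A')(o) = Add(4, Mul(-1, o)) (Function('A')(o) = Add(4, Mul(-1, Add(0, o))) = Add(4, Mul(-1, o)))
p = 17 (p = Add(1, Mul(2, Add(4, Mul(-1, -4)))) = Add(1, Mul(2, Add(4, 4))) = Add(1, Mul(2, 8)) = Add(1, 16) = 17)
Pow(Function('K')(p, s), 3) = Pow(Mul(17, 1), 3) = Pow(17, 3) = 4913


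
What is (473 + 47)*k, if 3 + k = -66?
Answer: -35880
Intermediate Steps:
k = -69 (k = -3 - 66 = -69)
(473 + 47)*k = (473 + 47)*(-69) = 520*(-69) = -35880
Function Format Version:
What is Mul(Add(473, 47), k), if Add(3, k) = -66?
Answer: -35880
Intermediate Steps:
k = -69 (k = Add(-3, -66) = -69)
Mul(Add(473, 47), k) = Mul(Add(473, 47), -69) = Mul(520, -69) = -35880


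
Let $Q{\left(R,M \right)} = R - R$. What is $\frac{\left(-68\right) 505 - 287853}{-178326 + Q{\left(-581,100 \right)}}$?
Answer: $\frac{322193}{178326} \approx 1.8068$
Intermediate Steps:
$Q{\left(R,M \right)} = 0$
$\frac{\left(-68\right) 505 - 287853}{-178326 + Q{\left(-581,100 \right)}} = \frac{\left(-68\right) 505 - 287853}{-178326 + 0} = \frac{-34340 - 287853}{-178326} = \left(-322193\right) \left(- \frac{1}{178326}\right) = \frac{322193}{178326}$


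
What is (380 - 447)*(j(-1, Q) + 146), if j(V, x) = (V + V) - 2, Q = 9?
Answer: -9514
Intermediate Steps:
j(V, x) = -2 + 2*V (j(V, x) = 2*V - 2 = -2 + 2*V)
(380 - 447)*(j(-1, Q) + 146) = (380 - 447)*((-2 + 2*(-1)) + 146) = -67*((-2 - 2) + 146) = -67*(-4 + 146) = -67*142 = -9514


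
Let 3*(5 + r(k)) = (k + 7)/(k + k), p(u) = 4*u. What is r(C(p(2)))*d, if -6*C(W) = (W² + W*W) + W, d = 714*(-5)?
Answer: 69755/4 ≈ 17439.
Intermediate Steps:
d = -3570
C(W) = -W²/3 - W/6 (C(W) = -((W² + W*W) + W)/6 = -((W² + W²) + W)/6 = -(2*W² + W)/6 = -(W + 2*W²)/6 = -W²/3 - W/6)
r(k) = -5 + (7 + k)/(6*k) (r(k) = -5 + ((k + 7)/(k + k))/3 = -5 + ((7 + k)/((2*k)))/3 = -5 + ((7 + k)*(1/(2*k)))/3 = -5 + ((7 + k)/(2*k))/3 = -5 + (7 + k)/(6*k))
r(C(p(2)))*d = ((7 - (-29)*4*2*(1 + 2*(4*2))/6)/(6*((-4*2*(1 + 2*(4*2))/6))))*(-3570) = ((7 - (-29)*8*(1 + 2*8)/6)/(6*((-⅙*8*(1 + 2*8)))))*(-3570) = ((7 - (-29)*8*(1 + 16)/6)/(6*((-⅙*8*(1 + 16)))))*(-3570) = ((7 - (-29)*8*17/6)/(6*((-⅙*8*17))))*(-3570) = ((7 - 29*(-68/3))/(6*(-68/3)))*(-3570) = ((⅙)*(-3/68)*(7 + 1972/3))*(-3570) = ((⅙)*(-3/68)*(1993/3))*(-3570) = -1993/408*(-3570) = 69755/4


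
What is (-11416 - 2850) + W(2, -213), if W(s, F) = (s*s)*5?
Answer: -14246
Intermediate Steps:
W(s, F) = 5*s² (W(s, F) = s²*5 = 5*s²)
(-11416 - 2850) + W(2, -213) = (-11416 - 2850) + 5*2² = -14266 + 5*4 = -14266 + 20 = -14246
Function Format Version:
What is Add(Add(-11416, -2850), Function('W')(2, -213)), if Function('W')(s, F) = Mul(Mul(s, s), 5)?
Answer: -14246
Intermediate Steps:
Function('W')(s, F) = Mul(5, Pow(s, 2)) (Function('W')(s, F) = Mul(Pow(s, 2), 5) = Mul(5, Pow(s, 2)))
Add(Add(-11416, -2850), Function('W')(2, -213)) = Add(Add(-11416, -2850), Mul(5, Pow(2, 2))) = Add(-14266, Mul(5, 4)) = Add(-14266, 20) = -14246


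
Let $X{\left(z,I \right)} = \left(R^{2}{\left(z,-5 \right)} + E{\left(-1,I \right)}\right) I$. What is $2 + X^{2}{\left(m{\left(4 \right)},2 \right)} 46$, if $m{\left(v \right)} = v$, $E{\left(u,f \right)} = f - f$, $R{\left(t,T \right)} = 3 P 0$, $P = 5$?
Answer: $2$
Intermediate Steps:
$R{\left(t,T \right)} = 0$ ($R{\left(t,T \right)} = 3 \cdot 5 \cdot 0 = 15 \cdot 0 = 0$)
$E{\left(u,f \right)} = 0$
$X{\left(z,I \right)} = 0$ ($X{\left(z,I \right)} = \left(0^{2} + 0\right) I = \left(0 + 0\right) I = 0 I = 0$)
$2 + X^{2}{\left(m{\left(4 \right)},2 \right)} 46 = 2 + 0^{2} \cdot 46 = 2 + 0 \cdot 46 = 2 + 0 = 2$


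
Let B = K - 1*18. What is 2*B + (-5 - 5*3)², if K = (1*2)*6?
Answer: 388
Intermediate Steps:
K = 12 (K = 2*6 = 12)
B = -6 (B = 12 - 1*18 = 12 - 18 = -6)
2*B + (-5 - 5*3)² = 2*(-6) + (-5 - 5*3)² = -12 + (-5 - 15)² = -12 + (-20)² = -12 + 400 = 388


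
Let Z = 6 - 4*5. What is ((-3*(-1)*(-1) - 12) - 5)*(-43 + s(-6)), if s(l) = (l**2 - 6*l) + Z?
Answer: -300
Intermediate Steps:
Z = -14 (Z = 6 - 20 = -14)
s(l) = -14 + l**2 - 6*l (s(l) = (l**2 - 6*l) - 14 = -14 + l**2 - 6*l)
((-3*(-1)*(-1) - 12) - 5)*(-43 + s(-6)) = ((-3*(-1)*(-1) - 12) - 5)*(-43 + (-14 + (-6)**2 - 6*(-6))) = ((3*(-1) - 12) - 5)*(-43 + (-14 + 36 + 36)) = ((-3 - 12) - 5)*(-43 + 58) = (-15 - 5)*15 = -20*15 = -300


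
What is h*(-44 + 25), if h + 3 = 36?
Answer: -627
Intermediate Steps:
h = 33 (h = -3 + 36 = 33)
h*(-44 + 25) = 33*(-44 + 25) = 33*(-19) = -627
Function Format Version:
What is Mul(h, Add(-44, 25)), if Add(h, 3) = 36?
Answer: -627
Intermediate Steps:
h = 33 (h = Add(-3, 36) = 33)
Mul(h, Add(-44, 25)) = Mul(33, Add(-44, 25)) = Mul(33, -19) = -627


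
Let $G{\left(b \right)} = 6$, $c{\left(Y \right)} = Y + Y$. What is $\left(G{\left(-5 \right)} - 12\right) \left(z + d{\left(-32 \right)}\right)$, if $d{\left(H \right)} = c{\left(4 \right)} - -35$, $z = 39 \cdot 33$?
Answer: $-7980$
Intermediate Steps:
$c{\left(Y \right)} = 2 Y$
$z = 1287$
$d{\left(H \right)} = 43$ ($d{\left(H \right)} = 2 \cdot 4 - -35 = 8 + 35 = 43$)
$\left(G{\left(-5 \right)} - 12\right) \left(z + d{\left(-32 \right)}\right) = \left(6 - 12\right) \left(1287 + 43\right) = \left(6 - 12\right) 1330 = \left(-6\right) 1330 = -7980$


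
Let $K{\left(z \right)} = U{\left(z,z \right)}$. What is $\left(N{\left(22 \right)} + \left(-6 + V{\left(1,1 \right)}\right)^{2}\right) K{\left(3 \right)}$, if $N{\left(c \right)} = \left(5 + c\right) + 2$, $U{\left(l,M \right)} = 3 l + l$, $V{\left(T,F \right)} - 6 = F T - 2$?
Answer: $360$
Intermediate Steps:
$V{\left(T,F \right)} = 4 + F T$ ($V{\left(T,F \right)} = 6 + \left(F T - 2\right) = 6 + \left(-2 + F T\right) = 4 + F T$)
$U{\left(l,M \right)} = 4 l$
$N{\left(c \right)} = 7 + c$
$K{\left(z \right)} = 4 z$
$\left(N{\left(22 \right)} + \left(-6 + V{\left(1,1 \right)}\right)^{2}\right) K{\left(3 \right)} = \left(\left(7 + 22\right) + \left(-6 + \left(4 + 1 \cdot 1\right)\right)^{2}\right) 4 \cdot 3 = \left(29 + \left(-6 + \left(4 + 1\right)\right)^{2}\right) 12 = \left(29 + \left(-6 + 5\right)^{2}\right) 12 = \left(29 + \left(-1\right)^{2}\right) 12 = \left(29 + 1\right) 12 = 30 \cdot 12 = 360$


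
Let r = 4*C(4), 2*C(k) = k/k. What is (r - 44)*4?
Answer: -168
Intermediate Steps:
C(k) = ½ (C(k) = (k/k)/2 = (½)*1 = ½)
r = 2 (r = 4*(½) = 2)
(r - 44)*4 = (2 - 44)*4 = -42*4 = -168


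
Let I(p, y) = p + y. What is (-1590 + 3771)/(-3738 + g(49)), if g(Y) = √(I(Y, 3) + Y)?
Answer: -8152578/13972543 - 2181*√101/13972543 ≈ -0.58504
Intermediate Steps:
g(Y) = √(3 + 2*Y) (g(Y) = √((Y + 3) + Y) = √((3 + Y) + Y) = √(3 + 2*Y))
(-1590 + 3771)/(-3738 + g(49)) = (-1590 + 3771)/(-3738 + √(3 + 2*49)) = 2181/(-3738 + √(3 + 98)) = 2181/(-3738 + √101)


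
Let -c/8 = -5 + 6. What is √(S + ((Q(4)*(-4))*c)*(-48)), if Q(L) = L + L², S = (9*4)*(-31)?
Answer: 2*I*√7959 ≈ 178.43*I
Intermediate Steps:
S = -1116 (S = 36*(-31) = -1116)
c = -8 (c = -8*(-5 + 6) = -8*1 = -8)
√(S + ((Q(4)*(-4))*c)*(-48)) = √(-1116 + (((4*(1 + 4))*(-4))*(-8))*(-48)) = √(-1116 + (((4*5)*(-4))*(-8))*(-48)) = √(-1116 + ((20*(-4))*(-8))*(-48)) = √(-1116 - 80*(-8)*(-48)) = √(-1116 + 640*(-48)) = √(-1116 - 30720) = √(-31836) = 2*I*√7959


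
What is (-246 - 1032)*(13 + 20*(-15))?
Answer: 366786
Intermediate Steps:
(-246 - 1032)*(13 + 20*(-15)) = -1278*(13 - 300) = -1278*(-287) = 366786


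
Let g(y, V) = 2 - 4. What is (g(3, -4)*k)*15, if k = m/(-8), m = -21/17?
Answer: -315/68 ≈ -4.6324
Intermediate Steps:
g(y, V) = -2
m = -21/17 (m = -21*1/17 = -21/17 ≈ -1.2353)
k = 21/136 (k = -21/17/(-8) = -21/17*(-1/8) = 21/136 ≈ 0.15441)
(g(3, -4)*k)*15 = -2*21/136*15 = -21/68*15 = -315/68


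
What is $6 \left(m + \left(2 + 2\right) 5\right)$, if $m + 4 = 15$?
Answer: $186$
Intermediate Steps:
$m = 11$ ($m = -4 + 15 = 11$)
$6 \left(m + \left(2 + 2\right) 5\right) = 6 \left(11 + \left(2 + 2\right) 5\right) = 6 \left(11 + 4 \cdot 5\right) = 6 \left(11 + 20\right) = 6 \cdot 31 = 186$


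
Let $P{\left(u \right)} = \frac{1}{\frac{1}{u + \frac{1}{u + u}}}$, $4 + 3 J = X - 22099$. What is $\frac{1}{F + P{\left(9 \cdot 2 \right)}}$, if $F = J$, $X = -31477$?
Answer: $- \frac{36}{642311} \approx -5.6048 \cdot 10^{-5}$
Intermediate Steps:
$J = -17860$ ($J = - \frac{4}{3} + \frac{-31477 - 22099}{3} = - \frac{4}{3} + \frac{1}{3} \left(-53576\right) = - \frac{4}{3} - \frac{53576}{3} = -17860$)
$F = -17860$
$P{\left(u \right)} = u + \frac{1}{2 u}$ ($P{\left(u \right)} = \frac{1}{\frac{1}{u + \frac{1}{2 u}}} = u + \frac{1}{2 u}$)
$\frac{1}{F + P{\left(9 \cdot 2 \right)}} = \frac{1}{-17860 + \left(9 \cdot 2 + \frac{1}{2 \cdot 9 \cdot 2}\right)} = \frac{1}{-17860 + \left(18 + \frac{1}{2 \cdot 18}\right)} = \frac{1}{-17860 + \left(18 + \frac{1}{2} \cdot \frac{1}{18}\right)} = \frac{1}{-17860 + \left(18 + \frac{1}{36}\right)} = \frac{1}{-17860 + \frac{649}{36}} = \frac{1}{- \frac{642311}{36}} = - \frac{36}{642311}$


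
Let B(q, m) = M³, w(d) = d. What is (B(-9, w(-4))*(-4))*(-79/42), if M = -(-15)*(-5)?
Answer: -22218750/7 ≈ -3.1741e+6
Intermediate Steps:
M = -75 (M = -5*15 = -75)
B(q, m) = -421875 (B(q, m) = (-75)³ = -421875)
(B(-9, w(-4))*(-4))*(-79/42) = (-421875*(-4))*(-79/42) = 1687500*(-79*1/42) = 1687500*(-79/42) = -22218750/7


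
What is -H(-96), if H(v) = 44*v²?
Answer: -405504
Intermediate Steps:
-H(-96) = -44*(-96)² = -44*9216 = -1*405504 = -405504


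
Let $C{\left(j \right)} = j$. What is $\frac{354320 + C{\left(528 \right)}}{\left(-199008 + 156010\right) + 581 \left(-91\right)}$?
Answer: $- \frac{354848}{95869} \approx -3.7014$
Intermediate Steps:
$\frac{354320 + C{\left(528 \right)}}{\left(-199008 + 156010\right) + 581 \left(-91\right)} = \frac{354320 + 528}{\left(-199008 + 156010\right) + 581 \left(-91\right)} = \frac{354848}{-42998 - 52871} = \frac{354848}{-95869} = 354848 \left(- \frac{1}{95869}\right) = - \frac{354848}{95869}$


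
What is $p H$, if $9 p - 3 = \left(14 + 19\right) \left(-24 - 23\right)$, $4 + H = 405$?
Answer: $-68972$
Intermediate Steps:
$H = 401$ ($H = -4 + 405 = 401$)
$p = -172$ ($p = \frac{1}{3} + \frac{\left(14 + 19\right) \left(-24 - 23\right)}{9} = \frac{1}{3} + \frac{33 \left(-47\right)}{9} = \frac{1}{3} + \frac{1}{9} \left(-1551\right) = \frac{1}{3} - \frac{517}{3} = -172$)
$p H = \left(-172\right) 401 = -68972$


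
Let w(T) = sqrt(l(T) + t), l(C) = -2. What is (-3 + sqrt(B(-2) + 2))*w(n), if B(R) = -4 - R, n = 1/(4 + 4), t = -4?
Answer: -3*I*sqrt(6) ≈ -7.3485*I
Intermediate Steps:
n = 1/8 ≈ 0.12500
w(T) = I*sqrt(6) (w(T) = sqrt(-2 - 4) = sqrt(-6) = I*sqrt(6))
(-3 + sqrt(B(-2) + 2))*w(n) = (-3 + sqrt((-4 - 1*(-2)) + 2))*(I*sqrt(6)) = (-3 + sqrt((-4 + 2) + 2))*(I*sqrt(6)) = (-3 + sqrt(-2 + 2))*(I*sqrt(6)) = (-3 + sqrt(0))*(I*sqrt(6)) = (-3 + 0)*(I*sqrt(6)) = -3*I*sqrt(6)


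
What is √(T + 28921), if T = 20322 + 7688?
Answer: √56931 ≈ 238.60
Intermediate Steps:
T = 28010
√(T + 28921) = √(28010 + 28921) = √56931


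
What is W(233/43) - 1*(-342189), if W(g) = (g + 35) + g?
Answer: 14716098/43 ≈ 3.4224e+5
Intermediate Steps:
W(g) = 35 + 2*g (W(g) = (35 + g) + g = 35 + 2*g)
W(233/43) - 1*(-342189) = (35 + 2*(233/43)) - 1*(-342189) = (35 + 2*(233*(1/43))) + 342189 = (35 + 2*(233/43)) + 342189 = (35 + 466/43) + 342189 = 1971/43 + 342189 = 14716098/43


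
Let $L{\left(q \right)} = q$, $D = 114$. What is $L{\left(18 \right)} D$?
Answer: $2052$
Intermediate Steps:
$L{\left(18 \right)} D = 18 \cdot 114 = 2052$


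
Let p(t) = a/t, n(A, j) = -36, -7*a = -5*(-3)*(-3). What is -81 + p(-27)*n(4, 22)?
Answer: -507/7 ≈ -72.429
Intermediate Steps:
a = 45/7 (a = -(-5*(-3))*(-3)/7 = -15*(-3)/7 = -⅐*(-45) = 45/7 ≈ 6.4286)
p(t) = 45/(7*t)
-81 + p(-27)*n(4, 22) = -81 + ((45/7)/(-27))*(-36) = -81 + ((45/7)*(-1/27))*(-36) = -81 - 5/21*(-36) = -81 + 60/7 = -507/7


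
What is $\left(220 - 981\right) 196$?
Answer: $-149156$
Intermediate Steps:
$\left(220 - 981\right) 196 = \left(-761\right) 196 = -149156$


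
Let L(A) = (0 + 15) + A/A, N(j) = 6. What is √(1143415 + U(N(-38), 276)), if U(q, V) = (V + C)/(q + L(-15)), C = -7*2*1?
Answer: 4*√8647166/11 ≈ 1069.3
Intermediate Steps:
L(A) = 16 (L(A) = 15 + 1 = 16)
C = -14 (C = -14*1 = -14)
U(q, V) = (-14 + V)/(16 + q) (U(q, V) = (V - 14)/(q + 16) = (-14 + V)/(16 + q))
√(1143415 + U(N(-38), 276)) = √(1143415 + (-14 + 276)/(16 + 6)) = √(1143415 + 262/22) = √(1143415 + (1/22)*262) = √(1143415 + 131/11) = √(12577696/11) = 4*√8647166/11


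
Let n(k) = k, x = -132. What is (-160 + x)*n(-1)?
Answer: 292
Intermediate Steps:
(-160 + x)*n(-1) = (-160 - 132)*(-1) = -292*(-1) = 292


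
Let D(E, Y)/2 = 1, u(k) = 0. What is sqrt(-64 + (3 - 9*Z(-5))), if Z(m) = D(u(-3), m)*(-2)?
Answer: 5*I ≈ 5.0*I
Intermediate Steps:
D(E, Y) = 2 (D(E, Y) = 2*1 = 2)
Z(m) = -4 (Z(m) = 2*(-2) = -4)
sqrt(-64 + (3 - 9*Z(-5))) = sqrt(-64 + (3 - 9*(-4))) = sqrt(-64 + (3 + 36)) = sqrt(-64 + 39) = sqrt(-25) = 5*I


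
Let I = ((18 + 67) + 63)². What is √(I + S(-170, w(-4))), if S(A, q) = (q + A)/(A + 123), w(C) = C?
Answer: √48394114/47 ≈ 148.01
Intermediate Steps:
S(A, q) = (A + q)/(123 + A)
I = 21904 (I = (85 + 63)² = 148² = 21904)
√(I + S(-170, w(-4))) = √(21904 + (-170 - 4)/(123 - 170)) = √(21904 - 174/(-47)) = √(21904 - 1/47*(-174)) = √(21904 + 174/47) = √(1029662/47) = √48394114/47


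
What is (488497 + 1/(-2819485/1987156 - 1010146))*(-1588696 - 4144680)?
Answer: -5621976758698418117671936/2007320504261 ≈ -2.8007e+12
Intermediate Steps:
(488497 + 1/(-2819485/1987156 - 1010146))*(-1588696 - 4144680) = (488497 + 1/(-2819485*1/1987156 - 1010146))*(-5733376) = (488497 + 1/(-2819485/1987156 - 1010146))*(-5733376) = (488497 + 1/(-2007320504261/1987156))*(-5733376) = (488497 - 1987156/2007320504261)*(-5733376) = (980570044367998561/2007320504261)*(-5733376) = -5621976758698418117671936/2007320504261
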